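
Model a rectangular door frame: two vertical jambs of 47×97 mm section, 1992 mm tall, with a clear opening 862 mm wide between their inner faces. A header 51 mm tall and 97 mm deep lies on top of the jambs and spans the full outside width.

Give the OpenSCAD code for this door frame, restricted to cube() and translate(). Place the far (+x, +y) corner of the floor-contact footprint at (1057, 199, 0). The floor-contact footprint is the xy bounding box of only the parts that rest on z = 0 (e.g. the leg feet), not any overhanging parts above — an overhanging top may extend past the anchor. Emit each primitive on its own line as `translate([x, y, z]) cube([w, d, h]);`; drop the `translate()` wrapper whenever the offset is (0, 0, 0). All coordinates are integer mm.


translate([101, 102, 0]) cube([47, 97, 1992]);
translate([1010, 102, 0]) cube([47, 97, 1992]);
translate([101, 102, 1992]) cube([956, 97, 51]);


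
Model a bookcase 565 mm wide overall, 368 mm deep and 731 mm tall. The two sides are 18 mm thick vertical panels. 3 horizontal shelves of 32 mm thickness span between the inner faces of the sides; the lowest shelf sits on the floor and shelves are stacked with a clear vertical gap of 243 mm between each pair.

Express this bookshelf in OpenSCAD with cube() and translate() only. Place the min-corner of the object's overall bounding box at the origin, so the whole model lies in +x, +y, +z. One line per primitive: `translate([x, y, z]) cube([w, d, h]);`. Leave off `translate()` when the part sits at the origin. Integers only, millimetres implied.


cube([18, 368, 731]);
translate([547, 0, 0]) cube([18, 368, 731]);
translate([18, 0, 0]) cube([529, 368, 32]);
translate([18, 0, 275]) cube([529, 368, 32]);
translate([18, 0, 550]) cube([529, 368, 32]);


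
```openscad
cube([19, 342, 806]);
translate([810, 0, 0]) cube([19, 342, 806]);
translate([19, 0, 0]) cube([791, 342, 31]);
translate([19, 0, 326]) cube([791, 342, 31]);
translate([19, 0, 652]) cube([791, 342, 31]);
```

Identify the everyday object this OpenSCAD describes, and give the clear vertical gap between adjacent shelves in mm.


A bookshelf. The clear shelf gap is 295 mm.

Two tall side panels with 3 horizontal boards between them — a bookshelf. The first two shelf undersides are at z = 0 and z = 326; with shelf thickness 31, the clear gap is 326 − 0 − 31 = 295 mm.


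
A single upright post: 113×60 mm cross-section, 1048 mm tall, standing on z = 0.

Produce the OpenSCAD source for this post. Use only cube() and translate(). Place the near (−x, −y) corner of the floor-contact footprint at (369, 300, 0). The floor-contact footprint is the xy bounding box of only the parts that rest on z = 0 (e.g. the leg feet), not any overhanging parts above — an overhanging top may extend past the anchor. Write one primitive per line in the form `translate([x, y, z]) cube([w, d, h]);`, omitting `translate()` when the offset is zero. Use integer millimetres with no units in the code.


translate([369, 300, 0]) cube([113, 60, 1048]);


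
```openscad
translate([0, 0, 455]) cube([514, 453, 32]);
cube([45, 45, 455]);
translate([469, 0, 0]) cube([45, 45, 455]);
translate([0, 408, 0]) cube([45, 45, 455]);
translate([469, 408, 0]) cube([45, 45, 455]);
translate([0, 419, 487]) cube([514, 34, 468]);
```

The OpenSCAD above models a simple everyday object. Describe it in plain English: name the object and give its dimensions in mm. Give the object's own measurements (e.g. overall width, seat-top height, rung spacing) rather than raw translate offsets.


A chair. The seat is a 514×453×32 mm slab with its top at z = 487 mm, on four 45×45 mm corner legs (flush with the seat edges, standing on z = 0). A flat backrest 34 mm thick, 468 mm tall, spans the full seat width and rises from the seat top along its +y edge, rear face flush with the rear of the seat.


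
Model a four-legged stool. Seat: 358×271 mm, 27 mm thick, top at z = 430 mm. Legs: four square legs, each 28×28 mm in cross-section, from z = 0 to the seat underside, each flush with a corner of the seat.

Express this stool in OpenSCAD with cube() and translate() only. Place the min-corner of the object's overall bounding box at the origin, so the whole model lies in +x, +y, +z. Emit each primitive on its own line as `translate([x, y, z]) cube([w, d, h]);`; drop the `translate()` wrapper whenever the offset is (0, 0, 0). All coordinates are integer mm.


// leg_h = 430 - 27 = 403
translate([0, 0, 403]) cube([358, 271, 27]);
cube([28, 28, 403]);
translate([330, 0, 0]) cube([28, 28, 403]);
translate([0, 243, 0]) cube([28, 28, 403]);
translate([330, 243, 0]) cube([28, 28, 403]);


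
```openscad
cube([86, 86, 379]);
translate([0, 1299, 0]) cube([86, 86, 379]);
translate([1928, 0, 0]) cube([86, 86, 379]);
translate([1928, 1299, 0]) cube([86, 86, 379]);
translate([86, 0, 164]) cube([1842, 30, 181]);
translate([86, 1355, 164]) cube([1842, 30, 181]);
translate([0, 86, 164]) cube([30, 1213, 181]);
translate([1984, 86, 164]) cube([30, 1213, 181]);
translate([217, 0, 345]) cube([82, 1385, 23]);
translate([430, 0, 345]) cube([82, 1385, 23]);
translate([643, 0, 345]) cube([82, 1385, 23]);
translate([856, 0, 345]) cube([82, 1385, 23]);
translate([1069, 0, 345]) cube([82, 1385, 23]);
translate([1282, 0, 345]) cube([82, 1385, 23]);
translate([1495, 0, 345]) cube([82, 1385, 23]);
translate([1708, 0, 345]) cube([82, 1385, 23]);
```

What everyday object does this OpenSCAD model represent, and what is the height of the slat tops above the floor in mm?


A bed frame. The slat-top height is 368 mm.

Four posts, four rails, and a row of slats — a bed frame. Slats sit on the rails at z = 164 + 181 = 345; with slat thickness 23, the top is 368 mm.


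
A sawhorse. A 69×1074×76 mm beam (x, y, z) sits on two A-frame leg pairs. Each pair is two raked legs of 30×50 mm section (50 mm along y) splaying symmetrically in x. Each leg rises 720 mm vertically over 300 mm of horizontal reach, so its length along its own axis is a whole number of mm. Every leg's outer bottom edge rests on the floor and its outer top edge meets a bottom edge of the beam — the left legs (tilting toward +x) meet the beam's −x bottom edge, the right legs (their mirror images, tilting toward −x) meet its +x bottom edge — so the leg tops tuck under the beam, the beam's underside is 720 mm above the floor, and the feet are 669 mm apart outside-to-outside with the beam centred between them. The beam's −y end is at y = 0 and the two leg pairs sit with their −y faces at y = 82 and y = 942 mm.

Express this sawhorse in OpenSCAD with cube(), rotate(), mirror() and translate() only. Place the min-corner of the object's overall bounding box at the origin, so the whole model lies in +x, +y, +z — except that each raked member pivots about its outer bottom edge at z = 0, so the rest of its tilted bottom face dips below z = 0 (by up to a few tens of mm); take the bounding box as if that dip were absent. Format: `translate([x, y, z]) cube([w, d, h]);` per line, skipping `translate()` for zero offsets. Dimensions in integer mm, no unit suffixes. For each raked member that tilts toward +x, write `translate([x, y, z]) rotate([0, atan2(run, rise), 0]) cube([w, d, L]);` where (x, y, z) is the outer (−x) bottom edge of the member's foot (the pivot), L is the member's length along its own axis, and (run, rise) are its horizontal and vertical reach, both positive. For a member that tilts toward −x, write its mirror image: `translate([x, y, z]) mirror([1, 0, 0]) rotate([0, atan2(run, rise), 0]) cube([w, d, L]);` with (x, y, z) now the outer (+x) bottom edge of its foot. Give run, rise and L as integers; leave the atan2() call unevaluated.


translate([300, 0, 720]) cube([69, 1074, 76]);
translate([0, 82, 0]) rotate([0, atan2(300, 720), 0]) cube([30, 50, 780]);
translate([669, 82, 0]) mirror([1, 0, 0]) rotate([0, atan2(300, 720), 0]) cube([30, 50, 780]);
translate([0, 942, 0]) rotate([0, atan2(300, 720), 0]) cube([30, 50, 780]);
translate([669, 942, 0]) mirror([1, 0, 0]) rotate([0, atan2(300, 720), 0]) cube([30, 50, 780]);


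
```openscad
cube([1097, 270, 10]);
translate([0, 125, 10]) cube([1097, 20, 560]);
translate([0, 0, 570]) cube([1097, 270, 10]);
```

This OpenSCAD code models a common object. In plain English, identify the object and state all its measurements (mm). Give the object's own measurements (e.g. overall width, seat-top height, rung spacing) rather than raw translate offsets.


An I-beam lying along x, 1097 mm long. Overall section height 580 mm. Two flanges 270 mm wide (y) and 10 mm thick, one on the floor and one at the top; a web 20 mm thick runs between them, centred on the flange width.


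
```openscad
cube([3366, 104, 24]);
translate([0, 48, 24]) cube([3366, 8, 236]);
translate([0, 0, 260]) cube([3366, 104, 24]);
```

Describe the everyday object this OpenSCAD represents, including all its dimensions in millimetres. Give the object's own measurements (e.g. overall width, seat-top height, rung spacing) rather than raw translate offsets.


An I-beam lying along x, 3366 mm long. Overall section height 284 mm. Two flanges 104 mm wide (y) and 24 mm thick, one on the floor and one at the top; a web 8 mm thick runs between them, centred on the flange width.


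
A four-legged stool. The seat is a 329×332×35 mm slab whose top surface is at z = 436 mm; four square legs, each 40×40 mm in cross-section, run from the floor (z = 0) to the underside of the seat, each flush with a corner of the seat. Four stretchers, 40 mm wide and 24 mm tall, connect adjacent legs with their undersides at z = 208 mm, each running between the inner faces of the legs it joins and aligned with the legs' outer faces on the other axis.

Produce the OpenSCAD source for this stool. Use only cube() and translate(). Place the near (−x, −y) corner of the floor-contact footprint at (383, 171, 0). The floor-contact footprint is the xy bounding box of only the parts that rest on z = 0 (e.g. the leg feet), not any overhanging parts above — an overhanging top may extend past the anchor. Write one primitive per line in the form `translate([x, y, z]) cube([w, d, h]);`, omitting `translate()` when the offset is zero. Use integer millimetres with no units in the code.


translate([383, 171, 401]) cube([329, 332, 35]);
translate([383, 171, 0]) cube([40, 40, 401]);
translate([672, 171, 0]) cube([40, 40, 401]);
translate([383, 463, 0]) cube([40, 40, 401]);
translate([672, 463, 0]) cube([40, 40, 401]);
translate([423, 171, 208]) cube([249, 40, 24]);
translate([423, 463, 208]) cube([249, 40, 24]);
translate([383, 211, 208]) cube([40, 252, 24]);
translate([672, 211, 208]) cube([40, 252, 24]);


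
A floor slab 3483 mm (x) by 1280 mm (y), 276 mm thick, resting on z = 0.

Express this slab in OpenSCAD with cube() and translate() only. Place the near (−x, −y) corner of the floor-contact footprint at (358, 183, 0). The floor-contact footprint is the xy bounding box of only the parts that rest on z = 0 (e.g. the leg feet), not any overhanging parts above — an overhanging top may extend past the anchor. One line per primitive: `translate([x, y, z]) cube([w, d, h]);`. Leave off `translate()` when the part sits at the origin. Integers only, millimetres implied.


translate([358, 183, 0]) cube([3483, 1280, 276]);


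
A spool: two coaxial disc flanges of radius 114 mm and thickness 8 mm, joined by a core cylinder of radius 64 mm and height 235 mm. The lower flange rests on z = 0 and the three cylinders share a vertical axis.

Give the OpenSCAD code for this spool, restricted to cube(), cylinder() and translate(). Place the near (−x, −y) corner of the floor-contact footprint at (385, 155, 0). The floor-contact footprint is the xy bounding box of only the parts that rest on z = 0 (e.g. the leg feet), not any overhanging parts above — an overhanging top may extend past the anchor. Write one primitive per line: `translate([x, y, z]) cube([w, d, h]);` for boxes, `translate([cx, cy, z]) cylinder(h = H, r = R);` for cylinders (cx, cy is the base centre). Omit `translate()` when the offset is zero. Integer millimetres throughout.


translate([499, 269, 0]) cylinder(h = 8, r = 114);
translate([499, 269, 8]) cylinder(h = 235, r = 64);
translate([499, 269, 243]) cylinder(h = 8, r = 114);


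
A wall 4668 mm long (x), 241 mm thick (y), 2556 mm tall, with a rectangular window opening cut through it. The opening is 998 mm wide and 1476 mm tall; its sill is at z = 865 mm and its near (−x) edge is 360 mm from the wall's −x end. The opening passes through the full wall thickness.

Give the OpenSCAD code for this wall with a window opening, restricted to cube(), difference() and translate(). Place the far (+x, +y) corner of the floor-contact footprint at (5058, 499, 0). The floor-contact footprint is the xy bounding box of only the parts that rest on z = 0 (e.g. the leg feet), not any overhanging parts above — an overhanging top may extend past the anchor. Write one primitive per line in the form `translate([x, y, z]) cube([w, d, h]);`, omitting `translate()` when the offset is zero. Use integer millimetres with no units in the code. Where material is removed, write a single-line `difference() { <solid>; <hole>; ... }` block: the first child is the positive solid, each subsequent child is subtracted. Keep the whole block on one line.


difference() { translate([390, 258, 0]) cube([4668, 241, 2556]); translate([750, 258, 865]) cube([998, 241, 1476]); }


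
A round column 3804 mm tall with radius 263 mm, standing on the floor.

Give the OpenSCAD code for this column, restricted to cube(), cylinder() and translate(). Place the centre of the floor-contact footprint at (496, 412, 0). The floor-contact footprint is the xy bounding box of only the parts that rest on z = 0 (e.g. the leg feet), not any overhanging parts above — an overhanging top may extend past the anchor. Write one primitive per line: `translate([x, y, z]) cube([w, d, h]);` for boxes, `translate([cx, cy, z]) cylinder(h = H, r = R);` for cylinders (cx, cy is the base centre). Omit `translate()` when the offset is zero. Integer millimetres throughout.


translate([496, 412, 0]) cylinder(h = 3804, r = 263);


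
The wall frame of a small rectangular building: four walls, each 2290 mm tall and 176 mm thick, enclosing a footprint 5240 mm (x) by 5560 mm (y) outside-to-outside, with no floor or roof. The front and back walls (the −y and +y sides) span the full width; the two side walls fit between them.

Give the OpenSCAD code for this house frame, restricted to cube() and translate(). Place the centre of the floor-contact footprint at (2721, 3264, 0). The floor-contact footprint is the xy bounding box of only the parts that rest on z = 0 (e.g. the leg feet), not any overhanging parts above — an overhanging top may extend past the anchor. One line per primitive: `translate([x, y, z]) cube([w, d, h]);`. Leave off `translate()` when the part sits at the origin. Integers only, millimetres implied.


translate([101, 484, 0]) cube([5240, 176, 2290]);
translate([101, 5868, 0]) cube([5240, 176, 2290]);
translate([101, 660, 0]) cube([176, 5208, 2290]);
translate([5165, 660, 0]) cube([176, 5208, 2290]);


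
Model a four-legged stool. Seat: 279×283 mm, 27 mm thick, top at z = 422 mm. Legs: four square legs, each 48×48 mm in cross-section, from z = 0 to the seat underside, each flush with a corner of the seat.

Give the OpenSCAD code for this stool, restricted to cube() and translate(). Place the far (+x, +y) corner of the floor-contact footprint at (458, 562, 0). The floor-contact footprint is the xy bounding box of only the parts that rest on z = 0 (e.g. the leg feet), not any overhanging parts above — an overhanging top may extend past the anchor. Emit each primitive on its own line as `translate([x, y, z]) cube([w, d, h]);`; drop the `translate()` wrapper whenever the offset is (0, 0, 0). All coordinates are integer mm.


translate([179, 279, 395]) cube([279, 283, 27]);
translate([179, 279, 0]) cube([48, 48, 395]);
translate([410, 279, 0]) cube([48, 48, 395]);
translate([179, 514, 0]) cube([48, 48, 395]);
translate([410, 514, 0]) cube([48, 48, 395]);


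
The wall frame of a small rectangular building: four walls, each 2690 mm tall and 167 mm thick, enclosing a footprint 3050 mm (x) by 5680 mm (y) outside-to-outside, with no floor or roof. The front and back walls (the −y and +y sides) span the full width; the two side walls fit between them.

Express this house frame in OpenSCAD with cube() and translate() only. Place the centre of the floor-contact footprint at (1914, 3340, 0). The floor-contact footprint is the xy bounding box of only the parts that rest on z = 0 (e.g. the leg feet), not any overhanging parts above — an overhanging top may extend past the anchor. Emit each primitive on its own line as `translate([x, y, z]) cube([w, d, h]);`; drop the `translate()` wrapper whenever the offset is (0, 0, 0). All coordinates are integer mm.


translate([389, 500, 0]) cube([3050, 167, 2690]);
translate([389, 6013, 0]) cube([3050, 167, 2690]);
translate([389, 667, 0]) cube([167, 5346, 2690]);
translate([3272, 667, 0]) cube([167, 5346, 2690]);


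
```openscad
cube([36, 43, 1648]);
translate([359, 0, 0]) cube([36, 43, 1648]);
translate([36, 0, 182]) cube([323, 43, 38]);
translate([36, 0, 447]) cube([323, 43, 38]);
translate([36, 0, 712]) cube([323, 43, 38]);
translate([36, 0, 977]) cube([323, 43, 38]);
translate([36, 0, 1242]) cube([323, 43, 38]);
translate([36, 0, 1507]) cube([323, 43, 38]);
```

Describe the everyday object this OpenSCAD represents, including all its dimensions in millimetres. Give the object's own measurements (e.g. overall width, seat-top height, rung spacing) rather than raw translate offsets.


A straight ladder. Two 36×43 mm vertical rails, 1648 mm tall, stand 395 mm apart (outside-to-outside) with their front faces coplanar on the −y side. 6 rungs, each 43 mm deep and 38 mm tall, span between the inner faces of the rails, front faces flush with the rails. The lowest rung's underside is at z = 182 mm and rungs are spaced 265 mm apart (underside to underside).


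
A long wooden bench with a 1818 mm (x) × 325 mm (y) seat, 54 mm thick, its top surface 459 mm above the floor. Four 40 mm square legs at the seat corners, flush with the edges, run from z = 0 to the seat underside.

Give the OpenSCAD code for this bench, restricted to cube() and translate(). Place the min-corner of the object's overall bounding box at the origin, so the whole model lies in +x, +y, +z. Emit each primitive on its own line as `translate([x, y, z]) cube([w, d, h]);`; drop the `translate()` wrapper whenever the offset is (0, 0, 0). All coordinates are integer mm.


// leg_h = 459 − 54 = 405
translate([0, 0, 405]) cube([1818, 325, 54]);
cube([40, 40, 405]);
translate([0, 285, 0]) cube([40, 40, 405]);
translate([1778, 0, 0]) cube([40, 40, 405]);
translate([1778, 285, 0]) cube([40, 40, 405]);


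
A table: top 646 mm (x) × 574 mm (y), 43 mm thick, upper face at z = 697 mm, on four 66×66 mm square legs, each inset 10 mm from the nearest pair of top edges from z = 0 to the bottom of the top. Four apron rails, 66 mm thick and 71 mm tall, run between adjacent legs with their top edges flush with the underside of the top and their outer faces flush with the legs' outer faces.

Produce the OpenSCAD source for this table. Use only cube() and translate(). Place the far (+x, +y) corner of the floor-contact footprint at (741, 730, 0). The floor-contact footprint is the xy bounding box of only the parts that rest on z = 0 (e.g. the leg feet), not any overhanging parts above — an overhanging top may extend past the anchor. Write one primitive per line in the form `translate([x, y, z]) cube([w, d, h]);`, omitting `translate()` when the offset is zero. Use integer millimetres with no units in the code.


// leg_h = 697 - 43 = 654
// apron z = 654 - 71 = 583
translate([105, 166, 654]) cube([646, 574, 43]);
translate([115, 176, 0]) cube([66, 66, 654]);
translate([675, 176, 0]) cube([66, 66, 654]);
translate([115, 664, 0]) cube([66, 66, 654]);
translate([675, 664, 0]) cube([66, 66, 654]);
translate([181, 176, 583]) cube([494, 66, 71]);
translate([181, 664, 583]) cube([494, 66, 71]);
translate([115, 242, 583]) cube([66, 422, 71]);
translate([675, 242, 583]) cube([66, 422, 71]);


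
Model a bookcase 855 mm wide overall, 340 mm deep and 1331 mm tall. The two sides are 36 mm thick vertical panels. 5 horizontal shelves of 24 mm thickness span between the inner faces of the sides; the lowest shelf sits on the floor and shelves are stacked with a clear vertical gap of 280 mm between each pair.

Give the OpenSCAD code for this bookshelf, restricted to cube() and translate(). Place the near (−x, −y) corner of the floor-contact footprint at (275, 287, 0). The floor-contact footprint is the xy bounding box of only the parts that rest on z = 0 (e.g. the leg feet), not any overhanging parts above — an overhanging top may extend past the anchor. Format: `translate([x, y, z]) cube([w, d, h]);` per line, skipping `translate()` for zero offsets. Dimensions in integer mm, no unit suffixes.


translate([275, 287, 0]) cube([36, 340, 1331]);
translate([1094, 287, 0]) cube([36, 340, 1331]);
translate([311, 287, 0]) cube([783, 340, 24]);
translate([311, 287, 304]) cube([783, 340, 24]);
translate([311, 287, 608]) cube([783, 340, 24]);
translate([311, 287, 912]) cube([783, 340, 24]);
translate([311, 287, 1216]) cube([783, 340, 24]);


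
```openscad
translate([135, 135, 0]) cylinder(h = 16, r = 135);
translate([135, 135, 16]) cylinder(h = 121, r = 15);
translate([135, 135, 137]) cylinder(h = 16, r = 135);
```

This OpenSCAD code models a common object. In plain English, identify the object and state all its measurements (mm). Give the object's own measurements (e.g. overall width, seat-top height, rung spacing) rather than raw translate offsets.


A spool: two coaxial disc flanges of radius 135 mm and thickness 16 mm, joined by a core cylinder of radius 15 mm and height 121 mm. The lower flange rests on z = 0 and the three cylinders share a vertical axis.


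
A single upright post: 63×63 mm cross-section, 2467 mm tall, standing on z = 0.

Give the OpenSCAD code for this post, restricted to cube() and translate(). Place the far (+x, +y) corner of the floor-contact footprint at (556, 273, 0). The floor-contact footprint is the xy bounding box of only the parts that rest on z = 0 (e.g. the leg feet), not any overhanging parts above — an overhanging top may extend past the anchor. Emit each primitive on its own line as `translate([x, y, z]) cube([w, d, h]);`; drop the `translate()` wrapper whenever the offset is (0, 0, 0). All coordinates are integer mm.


translate([493, 210, 0]) cube([63, 63, 2467]);


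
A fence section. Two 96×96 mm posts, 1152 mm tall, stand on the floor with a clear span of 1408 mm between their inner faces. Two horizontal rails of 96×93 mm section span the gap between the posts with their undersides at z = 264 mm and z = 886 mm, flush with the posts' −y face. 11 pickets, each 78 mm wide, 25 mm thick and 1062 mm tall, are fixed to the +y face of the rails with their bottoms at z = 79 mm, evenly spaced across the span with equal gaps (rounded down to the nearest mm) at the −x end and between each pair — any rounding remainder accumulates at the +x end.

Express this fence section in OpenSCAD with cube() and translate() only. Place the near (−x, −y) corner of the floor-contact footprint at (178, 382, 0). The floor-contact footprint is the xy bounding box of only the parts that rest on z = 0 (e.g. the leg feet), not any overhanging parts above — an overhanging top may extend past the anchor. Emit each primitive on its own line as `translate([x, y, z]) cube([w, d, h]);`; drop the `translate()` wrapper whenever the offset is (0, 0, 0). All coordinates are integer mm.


translate([178, 382, 0]) cube([96, 96, 1152]);
translate([1682, 382, 0]) cube([96, 96, 1152]);
translate([274, 382, 264]) cube([1408, 96, 93]);
translate([274, 382, 886]) cube([1408, 96, 93]);
translate([319, 478, 79]) cube([78, 25, 1062]);
translate([442, 478, 79]) cube([78, 25, 1062]);
translate([565, 478, 79]) cube([78, 25, 1062]);
translate([688, 478, 79]) cube([78, 25, 1062]);
translate([811, 478, 79]) cube([78, 25, 1062]);
translate([934, 478, 79]) cube([78, 25, 1062]);
translate([1057, 478, 79]) cube([78, 25, 1062]);
translate([1180, 478, 79]) cube([78, 25, 1062]);
translate([1303, 478, 79]) cube([78, 25, 1062]);
translate([1426, 478, 79]) cube([78, 25, 1062]);
translate([1549, 478, 79]) cube([78, 25, 1062]);


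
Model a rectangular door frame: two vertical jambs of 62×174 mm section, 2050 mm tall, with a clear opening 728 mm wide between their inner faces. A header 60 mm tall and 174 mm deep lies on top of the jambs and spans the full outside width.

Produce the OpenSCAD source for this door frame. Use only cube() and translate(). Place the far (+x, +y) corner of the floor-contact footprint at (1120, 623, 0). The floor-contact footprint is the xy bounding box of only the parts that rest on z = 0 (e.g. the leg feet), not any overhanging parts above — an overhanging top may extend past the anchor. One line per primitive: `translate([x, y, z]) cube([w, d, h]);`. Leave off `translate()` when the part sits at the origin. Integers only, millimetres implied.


translate([268, 449, 0]) cube([62, 174, 2050]);
translate([1058, 449, 0]) cube([62, 174, 2050]);
translate([268, 449, 2050]) cube([852, 174, 60]);


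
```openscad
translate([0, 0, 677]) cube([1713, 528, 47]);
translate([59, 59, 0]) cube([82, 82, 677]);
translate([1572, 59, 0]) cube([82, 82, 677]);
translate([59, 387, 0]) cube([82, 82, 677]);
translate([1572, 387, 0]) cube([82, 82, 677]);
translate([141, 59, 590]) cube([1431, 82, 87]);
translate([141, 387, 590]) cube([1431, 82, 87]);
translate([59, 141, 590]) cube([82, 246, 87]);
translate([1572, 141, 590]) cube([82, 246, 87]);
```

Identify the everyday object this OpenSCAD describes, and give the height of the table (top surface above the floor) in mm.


A table. The table height is 724 mm.

A 1713×528×47 slab sits at z = 677 on four 82 mm square posts — a table. The top surface is at 677 + 47 = 724 mm.


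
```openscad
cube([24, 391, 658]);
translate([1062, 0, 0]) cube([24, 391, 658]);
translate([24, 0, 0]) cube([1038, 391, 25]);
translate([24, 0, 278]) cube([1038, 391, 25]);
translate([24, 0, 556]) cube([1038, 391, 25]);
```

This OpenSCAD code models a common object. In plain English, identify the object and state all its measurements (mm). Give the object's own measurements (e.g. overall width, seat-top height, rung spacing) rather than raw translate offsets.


An open bookshelf. Two side panels, each 24 mm thick, 391 mm deep and 658 mm tall, stand 1086 mm apart (outside-to-outside). Between them sit 3 shelves, each 25 mm thick and 391 mm deep, spanning the full gap between the sides. The bottom shelf rests on the floor (its underside at z = 0) and the clear gap between one shelf's top and the next shelf's underside is 253 mm.


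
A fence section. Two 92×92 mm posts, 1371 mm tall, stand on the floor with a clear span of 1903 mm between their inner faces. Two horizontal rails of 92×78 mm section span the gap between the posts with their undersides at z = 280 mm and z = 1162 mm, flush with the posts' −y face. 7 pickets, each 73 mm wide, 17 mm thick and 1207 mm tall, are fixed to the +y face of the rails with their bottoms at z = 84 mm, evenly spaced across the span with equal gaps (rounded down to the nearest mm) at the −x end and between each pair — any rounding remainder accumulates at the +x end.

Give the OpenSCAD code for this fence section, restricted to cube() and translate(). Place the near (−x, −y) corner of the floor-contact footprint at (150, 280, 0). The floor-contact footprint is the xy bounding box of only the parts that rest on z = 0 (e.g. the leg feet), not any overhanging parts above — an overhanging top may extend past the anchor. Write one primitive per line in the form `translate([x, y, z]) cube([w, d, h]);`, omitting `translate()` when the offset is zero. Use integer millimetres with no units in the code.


translate([150, 280, 0]) cube([92, 92, 1371]);
translate([2145, 280, 0]) cube([92, 92, 1371]);
translate([242, 280, 280]) cube([1903, 92, 78]);
translate([242, 280, 1162]) cube([1903, 92, 78]);
translate([416, 372, 84]) cube([73, 17, 1207]);
translate([663, 372, 84]) cube([73, 17, 1207]);
translate([910, 372, 84]) cube([73, 17, 1207]);
translate([1157, 372, 84]) cube([73, 17, 1207]);
translate([1404, 372, 84]) cube([73, 17, 1207]);
translate([1651, 372, 84]) cube([73, 17, 1207]);
translate([1898, 372, 84]) cube([73, 17, 1207]);


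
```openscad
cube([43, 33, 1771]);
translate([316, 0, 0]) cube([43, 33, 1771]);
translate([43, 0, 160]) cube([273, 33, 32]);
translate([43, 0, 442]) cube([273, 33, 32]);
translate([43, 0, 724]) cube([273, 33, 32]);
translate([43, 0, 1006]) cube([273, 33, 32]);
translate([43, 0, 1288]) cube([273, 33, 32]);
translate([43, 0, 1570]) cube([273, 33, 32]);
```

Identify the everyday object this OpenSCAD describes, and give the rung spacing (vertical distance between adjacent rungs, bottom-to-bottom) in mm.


A ladder. The rung spacing is 282 mm.

Two tall 43×33 posts with 6 short bars between them — a ladder. Adjacent rungs sit at z = 160 and z = 442, so the spacing is 442 − 160 = 282 mm.


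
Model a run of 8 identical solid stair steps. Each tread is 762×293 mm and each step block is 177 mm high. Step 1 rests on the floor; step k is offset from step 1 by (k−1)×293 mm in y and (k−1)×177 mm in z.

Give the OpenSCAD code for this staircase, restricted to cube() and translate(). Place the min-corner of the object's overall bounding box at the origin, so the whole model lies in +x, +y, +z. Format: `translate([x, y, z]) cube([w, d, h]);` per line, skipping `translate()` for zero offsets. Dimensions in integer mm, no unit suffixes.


cube([762, 293, 177]);
translate([0, 293, 177]) cube([762, 293, 177]);
translate([0, 586, 354]) cube([762, 293, 177]);
translate([0, 879, 531]) cube([762, 293, 177]);
translate([0, 1172, 708]) cube([762, 293, 177]);
translate([0, 1465, 885]) cube([762, 293, 177]);
translate([0, 1758, 1062]) cube([762, 293, 177]);
translate([0, 2051, 1239]) cube([762, 293, 177]);


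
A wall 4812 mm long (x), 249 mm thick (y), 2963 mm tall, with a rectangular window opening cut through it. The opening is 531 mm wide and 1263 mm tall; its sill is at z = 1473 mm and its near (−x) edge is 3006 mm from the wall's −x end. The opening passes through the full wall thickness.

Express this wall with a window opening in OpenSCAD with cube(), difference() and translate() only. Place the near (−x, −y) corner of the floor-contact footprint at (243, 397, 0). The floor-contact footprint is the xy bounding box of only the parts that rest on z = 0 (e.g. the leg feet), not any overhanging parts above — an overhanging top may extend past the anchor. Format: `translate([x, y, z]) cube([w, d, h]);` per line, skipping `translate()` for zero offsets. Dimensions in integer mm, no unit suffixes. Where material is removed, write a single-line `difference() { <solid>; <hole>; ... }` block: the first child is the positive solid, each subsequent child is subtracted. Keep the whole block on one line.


difference() { translate([243, 397, 0]) cube([4812, 249, 2963]); translate([3249, 397, 1473]) cube([531, 249, 1263]); }


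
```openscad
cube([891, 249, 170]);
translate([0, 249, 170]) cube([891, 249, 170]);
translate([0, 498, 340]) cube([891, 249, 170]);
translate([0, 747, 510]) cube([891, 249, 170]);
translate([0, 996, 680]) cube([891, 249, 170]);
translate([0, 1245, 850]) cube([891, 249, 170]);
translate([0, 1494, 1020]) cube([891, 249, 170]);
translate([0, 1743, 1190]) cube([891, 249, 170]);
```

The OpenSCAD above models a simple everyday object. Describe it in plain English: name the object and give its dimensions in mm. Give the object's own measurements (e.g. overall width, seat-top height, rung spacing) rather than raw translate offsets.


A straight staircase of 8 solid steps. Each step is 891 mm wide (x), 249 mm deep (y, the going) and 170 mm tall (the rise). The first step rests on the floor; each subsequent step sits one going further in +y and one rise higher in +z, directly behind and above the previous step with no overlap.


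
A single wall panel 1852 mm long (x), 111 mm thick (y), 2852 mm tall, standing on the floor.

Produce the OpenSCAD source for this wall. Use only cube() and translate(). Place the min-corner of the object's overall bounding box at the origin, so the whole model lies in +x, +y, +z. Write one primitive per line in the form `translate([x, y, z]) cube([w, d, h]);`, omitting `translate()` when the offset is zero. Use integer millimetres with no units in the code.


cube([1852, 111, 2852]);


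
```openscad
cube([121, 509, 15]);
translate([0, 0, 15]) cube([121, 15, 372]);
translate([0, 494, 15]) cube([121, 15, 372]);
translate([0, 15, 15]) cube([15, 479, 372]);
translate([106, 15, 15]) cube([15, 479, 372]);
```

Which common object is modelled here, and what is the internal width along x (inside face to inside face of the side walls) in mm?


An open box. The internal width is 91 mm.

A 121×509 base slab with four walls standing on it — an open box. The base is 121 mm wide and the walls are 15 mm thick, so the internal width is 121 − 2 × 15 = 91 mm.


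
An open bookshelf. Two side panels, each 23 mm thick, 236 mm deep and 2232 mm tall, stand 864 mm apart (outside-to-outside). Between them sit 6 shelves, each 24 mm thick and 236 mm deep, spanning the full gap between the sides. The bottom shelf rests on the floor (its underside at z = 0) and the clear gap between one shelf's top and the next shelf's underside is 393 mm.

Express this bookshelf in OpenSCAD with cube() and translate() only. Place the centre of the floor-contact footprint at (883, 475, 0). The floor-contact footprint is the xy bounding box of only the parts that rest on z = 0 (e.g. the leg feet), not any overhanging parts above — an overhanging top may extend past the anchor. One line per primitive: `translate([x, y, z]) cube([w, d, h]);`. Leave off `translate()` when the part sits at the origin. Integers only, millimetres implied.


translate([451, 357, 0]) cube([23, 236, 2232]);
translate([1292, 357, 0]) cube([23, 236, 2232]);
translate([474, 357, 0]) cube([818, 236, 24]);
translate([474, 357, 417]) cube([818, 236, 24]);
translate([474, 357, 834]) cube([818, 236, 24]);
translate([474, 357, 1251]) cube([818, 236, 24]);
translate([474, 357, 1668]) cube([818, 236, 24]);
translate([474, 357, 2085]) cube([818, 236, 24]);


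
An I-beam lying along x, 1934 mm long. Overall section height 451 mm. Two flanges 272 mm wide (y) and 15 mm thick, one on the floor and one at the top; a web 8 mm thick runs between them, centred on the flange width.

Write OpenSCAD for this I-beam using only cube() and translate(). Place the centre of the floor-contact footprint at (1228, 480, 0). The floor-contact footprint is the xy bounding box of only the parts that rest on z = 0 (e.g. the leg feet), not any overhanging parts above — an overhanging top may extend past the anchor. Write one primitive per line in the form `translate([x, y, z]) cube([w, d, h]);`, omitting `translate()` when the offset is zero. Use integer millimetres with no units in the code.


translate([261, 344, 0]) cube([1934, 272, 15]);
translate([261, 476, 15]) cube([1934, 8, 421]);
translate([261, 344, 436]) cube([1934, 272, 15]);


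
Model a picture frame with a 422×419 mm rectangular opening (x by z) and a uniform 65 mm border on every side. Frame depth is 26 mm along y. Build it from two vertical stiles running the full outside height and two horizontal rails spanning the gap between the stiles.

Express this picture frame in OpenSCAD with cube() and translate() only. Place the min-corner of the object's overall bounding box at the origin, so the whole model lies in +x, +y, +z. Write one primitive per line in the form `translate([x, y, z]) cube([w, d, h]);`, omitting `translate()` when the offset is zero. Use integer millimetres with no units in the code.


cube([65, 26, 549]);
translate([487, 0, 0]) cube([65, 26, 549]);
translate([65, 0, 0]) cube([422, 26, 65]);
translate([65, 0, 484]) cube([422, 26, 65]);


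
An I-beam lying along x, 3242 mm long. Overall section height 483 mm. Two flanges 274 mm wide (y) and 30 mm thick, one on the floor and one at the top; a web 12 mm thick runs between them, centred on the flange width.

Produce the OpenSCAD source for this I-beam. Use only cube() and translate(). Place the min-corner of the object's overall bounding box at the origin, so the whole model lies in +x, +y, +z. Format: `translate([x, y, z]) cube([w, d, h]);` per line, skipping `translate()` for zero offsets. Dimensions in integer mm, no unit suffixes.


cube([3242, 274, 30]);
translate([0, 131, 30]) cube([3242, 12, 423]);
translate([0, 0, 453]) cube([3242, 274, 30]);


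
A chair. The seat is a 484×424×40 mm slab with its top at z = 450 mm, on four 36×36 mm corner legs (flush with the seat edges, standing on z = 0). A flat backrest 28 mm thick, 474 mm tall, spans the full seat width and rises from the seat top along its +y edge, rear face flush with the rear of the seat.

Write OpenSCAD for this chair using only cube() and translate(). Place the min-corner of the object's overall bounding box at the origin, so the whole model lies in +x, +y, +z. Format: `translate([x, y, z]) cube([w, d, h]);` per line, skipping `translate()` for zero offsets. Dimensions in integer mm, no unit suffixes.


translate([0, 0, 410]) cube([484, 424, 40]);
cube([36, 36, 410]);
translate([448, 0, 0]) cube([36, 36, 410]);
translate([0, 388, 0]) cube([36, 36, 410]);
translate([448, 388, 0]) cube([36, 36, 410]);
translate([0, 396, 450]) cube([484, 28, 474]);


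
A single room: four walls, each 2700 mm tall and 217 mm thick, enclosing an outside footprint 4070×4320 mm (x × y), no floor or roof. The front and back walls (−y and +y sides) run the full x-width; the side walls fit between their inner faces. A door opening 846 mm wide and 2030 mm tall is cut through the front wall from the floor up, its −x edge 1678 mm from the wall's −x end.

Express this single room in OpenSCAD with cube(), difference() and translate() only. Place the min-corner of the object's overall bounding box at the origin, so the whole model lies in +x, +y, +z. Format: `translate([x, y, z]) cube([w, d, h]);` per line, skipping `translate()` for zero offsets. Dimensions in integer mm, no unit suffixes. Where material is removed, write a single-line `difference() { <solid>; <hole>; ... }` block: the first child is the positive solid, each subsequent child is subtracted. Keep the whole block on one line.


difference() { cube([4070, 217, 2700]); translate([1678, 0, 0]) cube([846, 217, 2030]); }
translate([0, 4103, 0]) cube([4070, 217, 2700]);
translate([0, 217, 0]) cube([217, 3886, 2700]);
translate([3853, 217, 0]) cube([217, 3886, 2700]);


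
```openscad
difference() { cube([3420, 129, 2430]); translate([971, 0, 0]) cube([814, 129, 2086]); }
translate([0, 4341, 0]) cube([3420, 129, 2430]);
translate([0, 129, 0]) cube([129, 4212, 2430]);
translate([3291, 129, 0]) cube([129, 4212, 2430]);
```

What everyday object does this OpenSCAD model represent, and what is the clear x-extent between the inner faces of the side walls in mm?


A single room. The interior width is 3162 mm.

Four walls enclosing a rectangle with a door in the front wall — a room. Outside width 3420 minus two 129 mm walls gives 3162 mm.


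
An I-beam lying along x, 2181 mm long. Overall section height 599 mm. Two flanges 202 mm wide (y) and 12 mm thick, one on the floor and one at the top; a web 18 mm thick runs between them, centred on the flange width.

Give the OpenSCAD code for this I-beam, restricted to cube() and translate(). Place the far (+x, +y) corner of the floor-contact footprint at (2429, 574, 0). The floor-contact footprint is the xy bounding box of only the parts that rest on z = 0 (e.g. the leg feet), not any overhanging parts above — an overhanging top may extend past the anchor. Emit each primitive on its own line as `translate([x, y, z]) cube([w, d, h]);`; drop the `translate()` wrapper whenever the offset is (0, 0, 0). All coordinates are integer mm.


translate([248, 372, 0]) cube([2181, 202, 12]);
translate([248, 464, 12]) cube([2181, 18, 575]);
translate([248, 372, 587]) cube([2181, 202, 12]);
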